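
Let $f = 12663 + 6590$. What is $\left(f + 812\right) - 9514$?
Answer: $10551$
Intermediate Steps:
$f = 19253$
$\left(f + 812\right) - 9514 = \left(19253 + 812\right) - 9514 = 20065 - 9514 = 10551$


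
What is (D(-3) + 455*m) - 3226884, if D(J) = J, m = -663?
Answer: -3528552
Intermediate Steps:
(D(-3) + 455*m) - 3226884 = (-3 + 455*(-663)) - 3226884 = (-3 - 301665) - 3226884 = -301668 - 3226884 = -3528552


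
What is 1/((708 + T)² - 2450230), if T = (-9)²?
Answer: -1/1827709 ≈ -5.4713e-7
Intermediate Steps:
T = 81
1/((708 + T)² - 2450230) = 1/((708 + 81)² - 2450230) = 1/(789² - 2450230) = 1/(622521 - 2450230) = 1/(-1827709) = -1/1827709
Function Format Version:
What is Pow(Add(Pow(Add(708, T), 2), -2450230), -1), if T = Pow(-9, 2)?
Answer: Rational(-1, 1827709) ≈ -5.4713e-7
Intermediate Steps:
T = 81
Pow(Add(Pow(Add(708, T), 2), -2450230), -1) = Pow(Add(Pow(Add(708, 81), 2), -2450230), -1) = Pow(Add(Pow(789, 2), -2450230), -1) = Pow(Add(622521, -2450230), -1) = Pow(-1827709, -1) = Rational(-1, 1827709)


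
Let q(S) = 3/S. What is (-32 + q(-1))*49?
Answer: -1715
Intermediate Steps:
(-32 + q(-1))*49 = (-32 + 3/(-1))*49 = (-32 + 3*(-1))*49 = (-32 - 3)*49 = -35*49 = -1715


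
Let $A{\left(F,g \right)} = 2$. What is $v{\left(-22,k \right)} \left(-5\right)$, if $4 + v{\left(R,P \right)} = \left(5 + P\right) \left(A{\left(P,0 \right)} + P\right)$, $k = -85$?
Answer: $-33180$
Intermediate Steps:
$v{\left(R,P \right)} = -4 + \left(2 + P\right) \left(5 + P\right)$ ($v{\left(R,P \right)} = -4 + \left(5 + P\right) \left(2 + P\right) = -4 + \left(2 + P\right) \left(5 + P\right)$)
$v{\left(-22,k \right)} \left(-5\right) = \left(6 + \left(-85\right)^{2} + 7 \left(-85\right)\right) \left(-5\right) = \left(6 + 7225 - 595\right) \left(-5\right) = 6636 \left(-5\right) = -33180$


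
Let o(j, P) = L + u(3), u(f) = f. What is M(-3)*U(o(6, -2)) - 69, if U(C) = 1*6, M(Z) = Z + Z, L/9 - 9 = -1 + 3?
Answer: -105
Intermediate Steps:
L = 99 (L = 81 + 9*(-1 + 3) = 81 + 9*2 = 81 + 18 = 99)
o(j, P) = 102 (o(j, P) = 99 + 3 = 102)
M(Z) = 2*Z
U(C) = 6
M(-3)*U(o(6, -2)) - 69 = (2*(-3))*6 - 69 = -6*6 - 69 = -36 - 69 = -105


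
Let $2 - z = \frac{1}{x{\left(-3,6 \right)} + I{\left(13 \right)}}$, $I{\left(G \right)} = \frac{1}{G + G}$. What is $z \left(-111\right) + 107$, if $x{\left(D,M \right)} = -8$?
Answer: $- \frac{8897}{69} \approx -128.94$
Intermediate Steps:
$I{\left(G \right)} = \frac{1}{2 G}$
$z = \frac{440}{207}$ ($z = 2 - \frac{1}{-8 + \frac{1}{2 \cdot 13}} = 2 - \frac{1}{-8 + \frac{1}{2} \cdot \frac{1}{13}} = 2 - \frac{1}{-8 + \frac{1}{26}} = 2 - \frac{1}{- \frac{207}{26}} = 2 - - \frac{26}{207} = 2 + \frac{26}{207} = \frac{440}{207} \approx 2.1256$)
$z \left(-111\right) + 107 = \frac{440}{207} \left(-111\right) + 107 = - \frac{16280}{69} + 107 = - \frac{8897}{69}$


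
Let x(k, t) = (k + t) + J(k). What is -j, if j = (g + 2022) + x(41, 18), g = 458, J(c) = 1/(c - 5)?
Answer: -91405/36 ≈ -2539.0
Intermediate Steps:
J(c) = 1/(-5 + c)
x(k, t) = k + t + 1/(-5 + k) (x(k, t) = (k + t) + 1/(-5 + k) = k + t + 1/(-5 + k))
j = 91405/36 (j = (458 + 2022) + (1 + (-5 + 41)*(41 + 18))/(-5 + 41) = 2480 + (1 + 36*59)/36 = 2480 + (1 + 2124)/36 = 2480 + (1/36)*2125 = 2480 + 2125/36 = 91405/36 ≈ 2539.0)
-j = -1*91405/36 = -91405/36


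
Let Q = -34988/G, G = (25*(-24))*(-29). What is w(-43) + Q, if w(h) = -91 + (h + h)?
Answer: -778697/4350 ≈ -179.01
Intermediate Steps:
G = 17400 (G = -600*(-29) = 17400)
w(h) = -91 + 2*h
Q = -8747/4350 (Q = -34988/17400 = -34988*1/17400 = -8747/4350 ≈ -2.0108)
w(-43) + Q = (-91 + 2*(-43)) - 8747/4350 = (-91 - 86) - 8747/4350 = -177 - 8747/4350 = -778697/4350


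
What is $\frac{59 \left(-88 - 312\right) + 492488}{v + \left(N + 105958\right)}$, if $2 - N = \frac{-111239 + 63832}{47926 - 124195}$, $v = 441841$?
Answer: $\frac{17880809436}{20890093531} \approx 0.85595$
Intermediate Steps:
$N = \frac{105131}{76269}$ ($N = 2 - \frac{-111239 + 63832}{47926 - 124195} = 2 - - \frac{47407}{-76269} = 2 - \left(-47407\right) \left(- \frac{1}{76269}\right) = 2 - \frac{47407}{76269} = \frac{105131}{76269} \approx 1.3784$)
$\frac{59 \left(-88 - 312\right) + 492488}{v + \left(N + 105958\right)} = \frac{59 \left(-88 - 312\right) + 492488}{441841 + \left(\frac{105131}{76269} + 105958\right)} = \frac{59 \left(-400\right) + 492488}{441841 + \frac{8081415833}{76269}} = \frac{-23600 + 492488}{\frac{41780187062}{76269}} = 468888 \cdot \frac{76269}{41780187062} = \frac{17880809436}{20890093531}$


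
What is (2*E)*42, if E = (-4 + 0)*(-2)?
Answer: 672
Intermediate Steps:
E = 8 (E = -4*(-2) = 8)
(2*E)*42 = (2*8)*42 = 16*42 = 672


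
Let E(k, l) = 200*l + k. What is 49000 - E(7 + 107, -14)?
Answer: 51686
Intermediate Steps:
E(k, l) = k + 200*l
49000 - E(7 + 107, -14) = 49000 - ((7 + 107) + 200*(-14)) = 49000 - (114 - 2800) = 49000 - 1*(-2686) = 49000 + 2686 = 51686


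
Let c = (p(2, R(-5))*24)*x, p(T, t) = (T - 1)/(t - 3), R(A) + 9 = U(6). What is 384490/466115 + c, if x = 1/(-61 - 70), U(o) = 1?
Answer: 113047370/134334343 ≈ 0.84154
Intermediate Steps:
R(A) = -8 (R(A) = -9 + 1 = -8)
x = -1/131 (x = 1/(-131) = -1/131 ≈ -0.0076336)
p(T, t) = (-1 + T)/(-3 + t)
c = 24/1441 (c = (((-1 + 2)/(-3 - 8))*24)*(-1/131) = ((1/(-11))*24)*(-1/131) = (-1/11*1*24)*(-1/131) = -1/11*24*(-1/131) = -24/11*(-1/131) = 24/1441 ≈ 0.016655)
384490/466115 + c = 384490/466115 + 24/1441 = 384490*(1/466115) + 24/1441 = 76898/93223 + 24/1441 = 113047370/134334343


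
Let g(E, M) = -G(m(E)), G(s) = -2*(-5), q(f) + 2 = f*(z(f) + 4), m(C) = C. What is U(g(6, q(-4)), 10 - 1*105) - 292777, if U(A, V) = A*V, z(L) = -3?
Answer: -291827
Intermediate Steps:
q(f) = -2 + f (q(f) = -2 + f*(-3 + 4) = -2 + f*1 = -2 + f)
G(s) = 10
g(E, M) = -10 (g(E, M) = -1*10 = -10)
U(g(6, q(-4)), 10 - 1*105) - 292777 = -10*(10 - 1*105) - 292777 = -10*(10 - 105) - 292777 = -10*(-95) - 292777 = 950 - 292777 = -291827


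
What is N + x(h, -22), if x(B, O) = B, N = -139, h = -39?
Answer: -178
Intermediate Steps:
N + x(h, -22) = -139 - 39 = -178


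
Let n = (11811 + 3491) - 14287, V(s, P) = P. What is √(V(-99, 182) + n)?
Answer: 3*√133 ≈ 34.598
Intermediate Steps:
n = 1015 (n = 15302 - 14287 = 1015)
√(V(-99, 182) + n) = √(182 + 1015) = √1197 = 3*√133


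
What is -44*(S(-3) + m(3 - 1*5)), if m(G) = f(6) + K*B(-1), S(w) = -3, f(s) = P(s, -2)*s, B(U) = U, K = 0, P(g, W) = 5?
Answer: -1188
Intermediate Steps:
f(s) = 5*s
m(G) = 30 (m(G) = 5*6 + 0*(-1) = 30 + 0 = 30)
-44*(S(-3) + m(3 - 1*5)) = -44*(-3 + 30) = -44*27 = -1188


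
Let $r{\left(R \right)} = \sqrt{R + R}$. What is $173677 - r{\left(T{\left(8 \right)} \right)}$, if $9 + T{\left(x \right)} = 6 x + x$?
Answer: $173677 - \sqrt{94} \approx 1.7367 \cdot 10^{5}$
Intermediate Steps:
$T{\left(x \right)} = -9 + 7 x$ ($T{\left(x \right)} = -9 + \left(6 x + x\right) = -9 + 7 x$)
$r{\left(R \right)} = \sqrt{2} \sqrt{R}$ ($r{\left(R \right)} = \sqrt{2 R} = \sqrt{2} \sqrt{R}$)
$173677 - r{\left(T{\left(8 \right)} \right)} = 173677 - \sqrt{2} \sqrt{-9 + 7 \cdot 8} = 173677 - \sqrt{2} \sqrt{-9 + 56} = 173677 - \sqrt{2} \sqrt{47} = 173677 - \sqrt{94}$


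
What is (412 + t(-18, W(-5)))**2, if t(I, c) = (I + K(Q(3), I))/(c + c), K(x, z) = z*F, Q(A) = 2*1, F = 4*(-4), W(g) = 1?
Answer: 299209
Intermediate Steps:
F = -16
Q(A) = 2
K(x, z) = -16*z (K(x, z) = z*(-16) = -16*z)
t(I, c) = -15*I/(2*c) (t(I, c) = (I - 16*I)/(c + c) = (-15*I)/((2*c)) = (-15*I)*(1/(2*c)) = -15*I/(2*c))
(412 + t(-18, W(-5)))**2 = (412 - 15/2*(-18)/1)**2 = (412 - 15/2*(-18)*1)**2 = (412 + 135)**2 = 547**2 = 299209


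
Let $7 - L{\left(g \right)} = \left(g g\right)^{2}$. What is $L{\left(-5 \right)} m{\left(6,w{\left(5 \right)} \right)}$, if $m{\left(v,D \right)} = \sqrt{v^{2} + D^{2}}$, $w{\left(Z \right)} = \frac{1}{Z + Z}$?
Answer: $- \frac{309 \sqrt{3601}}{5} \approx -3708.5$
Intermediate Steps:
$w{\left(Z \right)} = \frac{1}{2 Z}$
$m{\left(v,D \right)} = \sqrt{D^{2} + v^{2}}$
$L{\left(g \right)} = 7 - g^{4}$ ($L{\left(g \right)} = 7 - \left(g g\right)^{2} = 7 - \left(g^{2}\right)^{2} = 7 - g^{4}$)
$L{\left(-5 \right)} m{\left(6,w{\left(5 \right)} \right)} = \left(7 - \left(-5\right)^{4}\right) \sqrt{\left(\frac{1}{2 \cdot 5}\right)^{2} + 6^{2}} = \left(7 - 625\right) \sqrt{\left(\frac{1}{2} \cdot \frac{1}{5}\right)^{2} + 36} = \left(7 - 625\right) \sqrt{\left(\frac{1}{10}\right)^{2} + 36} = - 618 \sqrt{\frac{1}{100} + 36} = - 618 \sqrt{\frac{3601}{100}} = - 618 \frac{\sqrt{3601}}{10} = - \frac{309 \sqrt{3601}}{5}$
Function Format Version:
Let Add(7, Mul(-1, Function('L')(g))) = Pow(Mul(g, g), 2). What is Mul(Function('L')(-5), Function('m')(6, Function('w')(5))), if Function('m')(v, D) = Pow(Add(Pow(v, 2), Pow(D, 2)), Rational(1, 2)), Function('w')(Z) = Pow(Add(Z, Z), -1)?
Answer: Mul(Rational(-309, 5), Pow(3601, Rational(1, 2))) ≈ -3708.5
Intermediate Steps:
Function('w')(Z) = Mul(Rational(1, 2), Pow(Z, -1)) (Function('w')(Z) = Pow(Mul(2, Z), -1) = Mul(Rational(1, 2), Pow(Z, -1)))
Function('m')(v, D) = Pow(Add(Pow(D, 2), Pow(v, 2)), Rational(1, 2))
Function('L')(g) = Add(7, Mul(-1, Pow(g, 4))) (Function('L')(g) = Add(7, Mul(-1, Pow(Mul(g, g), 2))) = Add(7, Mul(-1, Pow(Pow(g, 2), 2))) = Add(7, Mul(-1, Pow(g, 4))))
Mul(Function('L')(-5), Function('m')(6, Function('w')(5))) = Mul(Add(7, Mul(-1, Pow(-5, 4))), Pow(Add(Pow(Mul(Rational(1, 2), Pow(5, -1)), 2), Pow(6, 2)), Rational(1, 2))) = Mul(Add(7, Mul(-1, 625)), Pow(Add(Pow(Mul(Rational(1, 2), Rational(1, 5)), 2), 36), Rational(1, 2))) = Mul(Add(7, -625), Pow(Add(Pow(Rational(1, 10), 2), 36), Rational(1, 2))) = Mul(-618, Pow(Add(Rational(1, 100), 36), Rational(1, 2))) = Mul(-618, Pow(Rational(3601, 100), Rational(1, 2))) = Mul(-618, Mul(Rational(1, 10), Pow(3601, Rational(1, 2)))) = Mul(Rational(-309, 5), Pow(3601, Rational(1, 2)))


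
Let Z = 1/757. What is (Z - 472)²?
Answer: 127665433809/573049 ≈ 2.2278e+5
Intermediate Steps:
Z = 1/757 ≈ 0.0013210
(Z - 472)² = (1/757 - 472)² = (-357303/757)² = 127665433809/573049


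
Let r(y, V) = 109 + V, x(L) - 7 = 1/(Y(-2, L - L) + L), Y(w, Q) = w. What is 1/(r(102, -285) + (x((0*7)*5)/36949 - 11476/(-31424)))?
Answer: -290271344/50981698799 ≈ -0.0056936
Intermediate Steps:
x(L) = 7 + 1/(-2 + L)
1/(r(102, -285) + (x((0*7)*5)/36949 - 11476/(-31424))) = 1/((109 - 285) + (((-13 + 7*((0*7)*5))/(-2 + (0*7)*5))/36949 - 11476/(-31424))) = 1/(-176 + (((-13 + 7*(0*5))/(-2 + 0*5))*(1/36949) - 11476*(-1/31424))) = 1/(-176 + (((-13 + 7*0)/(-2 + 0))*(1/36949) + 2869/7856)) = 1/(-176 + (((-13 + 0)/(-2))*(1/36949) + 2869/7856)) = 1/(-176 + (-1/2*(-13)*(1/36949) + 2869/7856)) = 1/(-176 + ((13/2)*(1/36949) + 2869/7856)) = 1/(-176 + (13/73898 + 2869/7856)) = 1/(-176 + 106057745/290271344) = 1/(-50981698799/290271344) = -290271344/50981698799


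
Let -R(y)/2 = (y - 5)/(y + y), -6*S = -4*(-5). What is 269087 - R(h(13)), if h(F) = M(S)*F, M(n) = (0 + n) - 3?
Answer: 66464751/247 ≈ 2.6909e+5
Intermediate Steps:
S = -10/3 (S = -(-2)*(-5)/3 = -⅙*20 = -10/3 ≈ -3.3333)
M(n) = -3 + n (M(n) = n - 3 = -3 + n)
h(F) = -19*F/3 (h(F) = (-3 - 10/3)*F = -19*F/3)
R(y) = -(-5 + y)/y (R(y) = -2*(y - 5)/(y + y) = -2*(-5 + y)/(2*y) = -2*1/(2*y)*(-5 + y) = -(-5 + y)/y)
269087 - R(h(13)) = 269087 - (5 - (-19)*13/3)/((-19/3*13)) = 269087 - (5 - 1*(-247/3))/(-247/3) = 269087 - (-3)*(5 + 247/3)/247 = 269087 - (-3)*262/(247*3) = 269087 - 1*(-262/247) = 269087 + 262/247 = 66464751/247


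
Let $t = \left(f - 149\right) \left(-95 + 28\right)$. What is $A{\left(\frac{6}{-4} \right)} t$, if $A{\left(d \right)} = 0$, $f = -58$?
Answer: $0$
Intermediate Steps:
$t = 13869$ ($t = \left(-58 - 149\right) \left(-95 + 28\right) = \left(-207\right) \left(-67\right) = 13869$)
$A{\left(\frac{6}{-4} \right)} t = 0 \cdot 13869 = 0$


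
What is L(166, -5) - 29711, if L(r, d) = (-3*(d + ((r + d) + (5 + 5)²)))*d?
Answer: -25871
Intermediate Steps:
L(r, d) = d*(-300 - 6*d - 3*r) (L(r, d) = (-3*(d + ((d + r) + 10²)))*d = (-3*(d + ((d + r) + 100)))*d = (-3*(d + (100 + d + r)))*d = (-3*(100 + r + 2*d))*d = (-300 - 6*d - 3*r)*d = d*(-300 - 6*d - 3*r))
L(166, -5) - 29711 = -3*(-5)*(100 + 166 + 2*(-5)) - 29711 = -3*(-5)*(100 + 166 - 10) - 29711 = -3*(-5)*256 - 29711 = 3840 - 29711 = -25871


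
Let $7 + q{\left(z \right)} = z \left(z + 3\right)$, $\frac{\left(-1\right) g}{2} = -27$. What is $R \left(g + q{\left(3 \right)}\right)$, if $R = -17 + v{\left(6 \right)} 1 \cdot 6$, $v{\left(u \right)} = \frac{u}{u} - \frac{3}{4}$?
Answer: $- \frac{2015}{2} \approx -1007.5$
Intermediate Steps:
$g = 54$ ($g = \left(-2\right) \left(-27\right) = 54$)
$v{\left(u \right)} = \frac{1}{4}$ ($v{\left(u \right)} = 1 - \frac{3}{4} = \frac{1}{4}$)
$q{\left(z \right)} = -7 + z \left(3 + z\right)$ ($q{\left(z \right)} = -7 + z \left(z + 3\right) = -7 + z \left(3 + z\right)$)
$R = - \frac{31}{2}$ ($R = -17 + \frac{1}{4} \cdot 1 \cdot 6 = -17 + \frac{1}{4} \cdot 6 = -17 + \frac{3}{2} = - \frac{31}{2} \approx -15.5$)
$R \left(g + q{\left(3 \right)}\right) = - \frac{31 \left(54 + \left(-7 + 3^{2} + 3 \cdot 3\right)\right)}{2} = - \frac{31 \left(54 + \left(-7 + 9 + 9\right)\right)}{2} = - \frac{31 \left(54 + 11\right)}{2} = \left(- \frac{31}{2}\right) 65 = - \frac{2015}{2}$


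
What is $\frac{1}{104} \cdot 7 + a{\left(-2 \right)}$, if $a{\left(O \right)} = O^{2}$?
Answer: $\frac{423}{104} \approx 4.0673$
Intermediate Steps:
$\frac{1}{104} \cdot 7 + a{\left(-2 \right)} = \frac{1}{104} \cdot 7 + \left(-2\right)^{2} = \frac{1}{104} \cdot 7 + 4 = \frac{7}{104} + 4 = \frac{423}{104}$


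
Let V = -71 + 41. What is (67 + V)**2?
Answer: 1369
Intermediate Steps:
V = -30
(67 + V)**2 = (67 - 30)**2 = 37**2 = 1369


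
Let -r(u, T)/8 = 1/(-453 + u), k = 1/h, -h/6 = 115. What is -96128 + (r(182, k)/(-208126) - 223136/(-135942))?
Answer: -184260303876736444/1916855132883 ≈ -96126.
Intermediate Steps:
h = -690 (h = -6*115 = -690)
k = -1/690 (k = 1/(-690) = -1/690 ≈ -0.0014493)
r(u, T) = -8/(-453 + u)
-96128 + (r(182, k)/(-208126) - 223136/(-135942)) = -96128 + (-8/(-453 + 182)/(-208126) - 223136/(-135942)) = -96128 + (-8/(-271)*(-1/208126) - 223136*(-1/135942)) = -96128 + (-8*(-1/271)*(-1/208126) + 111568/67971) = -96128 + ((8/271)*(-1/208126) + 111568/67971) = -96128 + (-4/28201073 + 111568/67971) = -96128 + 3146337040580/1916855132883 = -184260303876736444/1916855132883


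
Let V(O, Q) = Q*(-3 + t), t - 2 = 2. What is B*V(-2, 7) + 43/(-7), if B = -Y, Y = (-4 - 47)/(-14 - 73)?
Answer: -2080/203 ≈ -10.246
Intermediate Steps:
t = 4 (t = 2 + 2 = 4)
Y = 17/29 (Y = -51/(-87) = -51*(-1/87) = 17/29 ≈ 0.58621)
B = -17/29 (B = -1*17/29 = -17/29 ≈ -0.58621)
V(O, Q) = Q (V(O, Q) = Q*(-3 + 4) = Q*1 = Q)
B*V(-2, 7) + 43/(-7) = -17/29*7 + 43/(-7) = -119/29 + 43*(-⅐) = -119/29 - 43/7 = -2080/203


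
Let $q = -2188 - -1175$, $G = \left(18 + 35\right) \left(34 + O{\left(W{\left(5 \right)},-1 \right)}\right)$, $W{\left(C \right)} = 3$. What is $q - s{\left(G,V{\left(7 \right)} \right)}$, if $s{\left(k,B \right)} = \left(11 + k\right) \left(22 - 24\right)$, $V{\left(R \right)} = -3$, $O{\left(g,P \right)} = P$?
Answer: $2507$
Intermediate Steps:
$G = 1749$ ($G = \left(18 + 35\right) \left(34 - 1\right) = 53 \cdot 33 = 1749$)
$q = -1013$ ($q = -2188 + 1175 = -1013$)
$s{\left(k,B \right)} = -22 - 2 k$ ($s{\left(k,B \right)} = \left(11 + k\right) \left(-2\right) = -22 - 2 k$)
$q - s{\left(G,V{\left(7 \right)} \right)} = -1013 - \left(-22 - 3498\right) = -1013 - -3520 = -1013 + 3520 = 2507$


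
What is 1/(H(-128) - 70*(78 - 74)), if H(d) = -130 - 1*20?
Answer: -1/430 ≈ -0.0023256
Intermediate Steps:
H(d) = -150 (H(d) = -130 - 20 = -150)
1/(H(-128) - 70*(78 - 74)) = 1/(-150 - 70*(78 - 74)) = 1/(-150 - 70*4) = 1/(-150 - 280) = 1/(-430) = -1/430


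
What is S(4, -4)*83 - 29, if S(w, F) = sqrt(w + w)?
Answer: -29 + 166*sqrt(2) ≈ 205.76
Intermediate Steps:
S(w, F) = sqrt(2)*sqrt(w) (S(w, F) = sqrt(2*w) = sqrt(2)*sqrt(w))
S(4, -4)*83 - 29 = (sqrt(2)*sqrt(4))*83 - 29 = (sqrt(2)*2)*83 - 29 = (2*sqrt(2))*83 - 29 = 166*sqrt(2) - 29 = -29 + 166*sqrt(2)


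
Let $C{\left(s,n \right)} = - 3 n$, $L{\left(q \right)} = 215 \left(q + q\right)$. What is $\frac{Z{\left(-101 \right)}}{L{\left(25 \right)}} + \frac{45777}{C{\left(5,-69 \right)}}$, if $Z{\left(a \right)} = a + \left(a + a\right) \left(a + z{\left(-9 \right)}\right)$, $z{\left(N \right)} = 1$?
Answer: $\frac{165421081}{741750} \approx 223.01$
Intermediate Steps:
$L{\left(q \right)} = 430 q$ ($L{\left(q \right)} = 215 \cdot 2 q = 430 q$)
$Z{\left(a \right)} = a + 2 a \left(1 + a\right)$ ($Z{\left(a \right)} = a + \left(a + a\right) \left(a + 1\right) = a + 2 a \left(1 + a\right)$)
$\frac{Z{\left(-101 \right)}}{L{\left(25 \right)}} + \frac{45777}{C{\left(5,-69 \right)}} = \frac{\left(-101\right) \left(3 + 2 \left(-101\right)\right)}{430 \cdot 25} + \frac{45777}{\left(-3\right) \left(-69\right)} = \frac{\left(-101\right) \left(3 - 202\right)}{10750} + \frac{45777}{207} = \left(-101\right) \left(-199\right) \frac{1}{10750} + 45777 \cdot \frac{1}{207} = 20099 \cdot \frac{1}{10750} + \frac{15259}{69} = \frac{20099}{10750} + \frac{15259}{69} = \frac{165421081}{741750}$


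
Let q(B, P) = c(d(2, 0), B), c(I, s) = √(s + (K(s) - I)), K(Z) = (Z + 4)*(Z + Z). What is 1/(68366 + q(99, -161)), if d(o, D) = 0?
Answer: 68366/4673889463 - 9*√253/4673889463 ≈ 1.4597e-5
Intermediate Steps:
K(Z) = 2*Z*(4 + Z) (K(Z) = (4 + Z)*(2*Z) = 2*Z*(4 + Z))
c(I, s) = √(s - I + 2*s*(4 + s)) (c(I, s) = √(s + (2*s*(4 + s) - I)) = √(s + (-I + 2*s*(4 + s))) = √(s - I + 2*s*(4 + s)))
q(B, P) = √(B + 2*B*(4 + B)) (q(B, P) = √(B - 1*0 + 2*B*(4 + B)) = √(B + 0 + 2*B*(4 + B)) = √(B + 2*B*(4 + B)))
1/(68366 + q(99, -161)) = 1/(68366 + √(99*(9 + 2*99))) = 1/(68366 + √(99*(9 + 198))) = 1/(68366 + √(99*207)) = 1/(68366 + √20493) = 1/(68366 + 9*√253)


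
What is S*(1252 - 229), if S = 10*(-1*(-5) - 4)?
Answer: 10230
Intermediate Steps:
S = 10 (S = 10*(5 - 4) = 10*1 = 10)
S*(1252 - 229) = 10*(1252 - 229) = 10*1023 = 10230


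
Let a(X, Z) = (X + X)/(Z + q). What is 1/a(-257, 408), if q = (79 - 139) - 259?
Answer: -89/514 ≈ -0.17315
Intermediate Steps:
q = -319 (q = -60 - 259 = -319)
a(X, Z) = 2*X/(-319 + Z) (a(X, Z) = (X + X)/(Z - 319) = (2*X)/(-319 + Z) = 2*X/(-319 + Z))
1/a(-257, 408) = 1/(2*(-257)/(-319 + 408)) = 1/(2*(-257)/89) = 1/(2*(-257)*(1/89)) = 1/(-514/89) = -89/514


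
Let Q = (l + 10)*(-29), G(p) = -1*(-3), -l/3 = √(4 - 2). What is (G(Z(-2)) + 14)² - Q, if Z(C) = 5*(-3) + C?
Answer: 579 - 87*√2 ≈ 455.96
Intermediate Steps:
l = -3*√2 (l = -3*√(4 - 2) = -3*√2 ≈ -4.2426)
Z(C) = -15 + C
G(p) = 3
Q = -290 + 87*√2 (Q = (-3*√2 + 10)*(-29) = (10 - 3*√2)*(-29) = -290 + 87*√2 ≈ -166.96)
(G(Z(-2)) + 14)² - Q = (3 + 14)² - (-290 + 87*√2) = 17² + (290 - 87*√2) = 289 + (290 - 87*√2) = 579 - 87*√2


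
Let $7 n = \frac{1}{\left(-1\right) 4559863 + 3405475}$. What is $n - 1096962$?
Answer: $- \frac{8864238384793}{8080716} \approx -1.097 \cdot 10^{6}$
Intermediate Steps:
$n = - \frac{1}{8080716}$ ($n = \frac{1}{7 \left(\left(-1\right) 4559863 + 3405475\right)} = \frac{1}{7 \left(-4559863 + 3405475\right)} = \frac{1}{7 \left(-1154388\right)} = \frac{1}{7} \left(- \frac{1}{1154388}\right) = - \frac{1}{8080716} \approx -1.2375 \cdot 10^{-7}$)
$n - 1096962 = - \frac{1}{8080716} - 1096962 = - \frac{8864238384793}{8080716}$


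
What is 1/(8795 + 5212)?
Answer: 1/14007 ≈ 7.1393e-5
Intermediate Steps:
1/(8795 + 5212) = 1/14007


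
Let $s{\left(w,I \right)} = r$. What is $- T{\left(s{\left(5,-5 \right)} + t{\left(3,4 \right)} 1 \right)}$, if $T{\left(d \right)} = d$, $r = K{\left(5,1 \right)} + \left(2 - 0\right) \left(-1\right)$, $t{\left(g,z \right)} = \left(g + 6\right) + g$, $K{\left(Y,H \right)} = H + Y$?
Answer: $-16$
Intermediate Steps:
$t{\left(g,z \right)} = 6 + 2 g$ ($t{\left(g,z \right)} = \left(6 + g\right) + g = 6 + 2 g$)
$r = 4$ ($r = \left(1 + 5\right) + \left(2 - 0\right) \left(-1\right) = 6 + \left(2 + 0\right) \left(-1\right) = 6 + 2 \left(-1\right) = 6 - 2 = 4$)
$s{\left(w,I \right)} = 4$
$- T{\left(s{\left(5,-5 \right)} + t{\left(3,4 \right)} 1 \right)} = - (4 + \left(6 + 2 \cdot 3\right) 1) = - (4 + \left(6 + 6\right) 1) = - (4 + 12 \cdot 1) = - (4 + 12) = \left(-1\right) 16 = -16$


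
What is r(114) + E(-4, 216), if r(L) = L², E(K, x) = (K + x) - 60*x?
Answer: 248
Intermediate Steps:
E(K, x) = K - 59*x
r(114) + E(-4, 216) = 114² + (-4 - 59*216) = 12996 + (-4 - 12744) = 12996 - 12748 = 248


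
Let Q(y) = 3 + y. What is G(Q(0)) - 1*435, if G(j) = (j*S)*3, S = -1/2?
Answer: -879/2 ≈ -439.50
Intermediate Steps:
S = -1/2 (S = -1*1/2 = -1/2 ≈ -0.50000)
G(j) = -3*j/2 (G(j) = (j*(-1/2))*3 = -j/2*3 = -3*j/2)
G(Q(0)) - 1*435 = -3*(3 + 0)/2 - 1*435 = -3/2*3 - 435 = -9/2 - 435 = -879/2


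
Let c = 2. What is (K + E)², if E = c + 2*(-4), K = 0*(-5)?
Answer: 36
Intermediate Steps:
K = 0
E = -6 (E = 2 + 2*(-4) = 2 - 8 = -6)
(K + E)² = (0 - 6)² = (-6)² = 36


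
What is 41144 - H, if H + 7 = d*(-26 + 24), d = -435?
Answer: 40281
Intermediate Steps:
H = 863 (H = -7 - 435*(-26 + 24) = -7 - 435*(-2) = -7 + 870 = 863)
41144 - H = 41144 - 1*863 = 41144 - 863 = 40281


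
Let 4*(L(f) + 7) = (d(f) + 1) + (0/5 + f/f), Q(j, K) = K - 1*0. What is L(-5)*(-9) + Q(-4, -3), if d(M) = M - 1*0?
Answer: 267/4 ≈ 66.750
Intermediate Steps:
Q(j, K) = K (Q(j, K) = K + 0 = K)
d(M) = M (d(M) = M + 0 = M)
L(f) = -13/2 + f/4 (L(f) = -7 + ((f + 1) + (0/5 + f/f))/4 = -7 + ((1 + f) + (0*(⅕) + 1))/4 = -7 + ((1 + f) + (0 + 1))/4 = -7 + ((1 + f) + 1)/4 = -7 + (2 + f)/4 = -7 + (½ + f/4) = -13/2 + f/4)
L(-5)*(-9) + Q(-4, -3) = (-13/2 + (¼)*(-5))*(-9) - 3 = (-13/2 - 5/4)*(-9) - 3 = -31/4*(-9) - 3 = 279/4 - 3 = 267/4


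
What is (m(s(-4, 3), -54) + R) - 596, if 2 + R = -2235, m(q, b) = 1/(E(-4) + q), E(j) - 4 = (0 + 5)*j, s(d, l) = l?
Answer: -36830/13 ≈ -2833.1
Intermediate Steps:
E(j) = 4 + 5*j (E(j) = 4 + (0 + 5)*j = 4 + 5*j)
m(q, b) = 1/(-16 + q) (m(q, b) = 1/((4 + 5*(-4)) + q) = 1/((4 - 20) + q) = 1/(-16 + q))
R = -2237 (R = -2 - 2235 = -2237)
(m(s(-4, 3), -54) + R) - 596 = (1/(-16 + 3) - 2237) - 596 = (1/(-13) - 2237) - 596 = (-1/13 - 2237) - 596 = -29082/13 - 596 = -36830/13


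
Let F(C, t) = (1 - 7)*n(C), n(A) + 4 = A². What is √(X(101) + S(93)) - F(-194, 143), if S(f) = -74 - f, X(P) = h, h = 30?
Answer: 225792 + I*√137 ≈ 2.2579e+5 + 11.705*I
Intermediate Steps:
X(P) = 30
n(A) = -4 + A²
F(C, t) = 24 - 6*C² (F(C, t) = (1 - 7)*(-4 + C²) = -6*(-4 + C²) = 24 - 6*C²)
√(X(101) + S(93)) - F(-194, 143) = √(30 + (-74 - 1*93)) - (24 - 6*(-194)²) = √(30 + (-74 - 93)) - (24 - 6*37636) = √(30 - 167) - (24 - 225816) = √(-137) - 1*(-225792) = I*√137 + 225792 = 225792 + I*√137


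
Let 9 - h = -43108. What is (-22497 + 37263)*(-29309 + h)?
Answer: 203888928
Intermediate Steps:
h = 43117 (h = 9 - 1*(-43108) = 9 + 43108 = 43117)
(-22497 + 37263)*(-29309 + h) = (-22497 + 37263)*(-29309 + 43117) = 14766*13808 = 203888928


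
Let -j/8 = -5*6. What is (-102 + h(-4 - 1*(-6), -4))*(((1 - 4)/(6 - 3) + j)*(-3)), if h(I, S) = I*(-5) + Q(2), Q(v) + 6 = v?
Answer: 83172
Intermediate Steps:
Q(v) = -6 + v
h(I, S) = -4 - 5*I (h(I, S) = I*(-5) + (-6 + 2) = -5*I - 4 = -4 - 5*I)
j = 240 (j = -(-40)*6 = -8*(-30) = 240)
(-102 + h(-4 - 1*(-6), -4))*(((1 - 4)/(6 - 3) + j)*(-3)) = (-102 + (-4 - 5*(-4 - 1*(-6))))*(((1 - 4)/(6 - 3) + 240)*(-3)) = (-102 + (-4 - 5*(-4 + 6)))*((-3/3 + 240)*(-3)) = (-102 + (-4 - 5*2))*((-3*⅓ + 240)*(-3)) = (-102 + (-4 - 10))*((-1 + 240)*(-3)) = (-102 - 14)*(239*(-3)) = -116*(-717) = 83172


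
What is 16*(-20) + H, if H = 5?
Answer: -315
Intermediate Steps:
16*(-20) + H = 16*(-20) + 5 = -320 + 5 = -315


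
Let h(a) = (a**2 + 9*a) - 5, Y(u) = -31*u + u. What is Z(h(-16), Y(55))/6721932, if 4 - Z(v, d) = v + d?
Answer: 221/960276 ≈ 0.00023014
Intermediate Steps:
Y(u) = -30*u
h(a) = -5 + a**2 + 9*a
Z(v, d) = 4 - d - v (Z(v, d) = 4 - (v + d) = 4 - (d + v) = 4 + (-d - v) = 4 - d - v)
Z(h(-16), Y(55))/6721932 = (4 - (-30)*55 - (-5 + (-16)**2 + 9*(-16)))/6721932 = (4 - 1*(-1650) - (-5 + 256 - 144))*(1/6721932) = (4 + 1650 - 1*107)*(1/6721932) = (4 + 1650 - 107)*(1/6721932) = 1547*(1/6721932) = 221/960276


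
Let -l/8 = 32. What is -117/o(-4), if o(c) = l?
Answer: 117/256 ≈ 0.45703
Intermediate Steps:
l = -256 (l = -8*32 = -256)
o(c) = -256
-117/o(-4) = -117/(-256) = -117*(-1/256) = 117/256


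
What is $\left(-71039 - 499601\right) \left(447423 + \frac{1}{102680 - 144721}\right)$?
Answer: $- \frac{10733801365558880}{42041} \approx -2.5532 \cdot 10^{11}$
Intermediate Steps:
$\left(-71039 - 499601\right) \left(447423 + \frac{1}{102680 - 144721}\right) = - 570640 \left(447423 + \frac{1}{-42041}\right) = - 570640 \left(447423 - \frac{1}{42041}\right) = \left(-570640\right) \frac{18810110342}{42041} = - \frac{10733801365558880}{42041}$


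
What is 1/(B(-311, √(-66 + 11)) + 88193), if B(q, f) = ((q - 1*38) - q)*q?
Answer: 1/100011 ≈ 9.9989e-6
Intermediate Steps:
B(q, f) = -38*q (B(q, f) = ((q - 38) - q)*q = ((-38 + q) - q)*q = -38*q)
1/(B(-311, √(-66 + 11)) + 88193) = 1/(-38*(-311) + 88193) = 1/(11818 + 88193) = 1/100011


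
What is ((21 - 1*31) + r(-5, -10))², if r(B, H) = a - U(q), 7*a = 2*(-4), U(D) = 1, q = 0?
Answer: 7225/49 ≈ 147.45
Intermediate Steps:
a = -8/7 (a = (2*(-4))/7 = (⅐)*(-8) = -8/7 ≈ -1.1429)
r(B, H) = -15/7 (r(B, H) = -8/7 - 1*1 = -8/7 - 1 = -15/7)
((21 - 1*31) + r(-5, -10))² = ((21 - 1*31) - 15/7)² = ((21 - 31) - 15/7)² = (-10 - 15/7)² = (-85/7)² = 7225/49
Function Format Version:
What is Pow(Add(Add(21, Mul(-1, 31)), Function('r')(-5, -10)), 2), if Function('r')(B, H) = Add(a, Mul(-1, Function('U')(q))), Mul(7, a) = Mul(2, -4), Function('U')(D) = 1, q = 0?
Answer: Rational(7225, 49) ≈ 147.45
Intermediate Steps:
a = Rational(-8, 7) (a = Mul(Rational(1, 7), Mul(2, -4)) = Mul(Rational(1, 7), -8) = Rational(-8, 7) ≈ -1.1429)
Function('r')(B, H) = Rational(-15, 7) (Function('r')(B, H) = Add(Rational(-8, 7), Mul(-1, 1)) = Add(Rational(-8, 7), -1) = Rational(-15, 7))
Pow(Add(Add(21, Mul(-1, 31)), Function('r')(-5, -10)), 2) = Pow(Add(Add(21, Mul(-1, 31)), Rational(-15, 7)), 2) = Pow(Add(Add(21, -31), Rational(-15, 7)), 2) = Pow(Add(-10, Rational(-15, 7)), 2) = Pow(Rational(-85, 7), 2) = Rational(7225, 49)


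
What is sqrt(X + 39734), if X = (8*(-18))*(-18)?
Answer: sqrt(42326) ≈ 205.73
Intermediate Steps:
X = 2592 (X = -144*(-18) = 2592)
sqrt(X + 39734) = sqrt(2592 + 39734) = sqrt(42326)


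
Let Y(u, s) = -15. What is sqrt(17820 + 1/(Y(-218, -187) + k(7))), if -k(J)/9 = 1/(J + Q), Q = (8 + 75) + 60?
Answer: sqrt(10104062730)/753 ≈ 133.49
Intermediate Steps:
Q = 143 (Q = 83 + 60 = 143)
k(J) = -9/(143 + J) (k(J) = -9/(J + 143) = -9/(143 + J))
sqrt(17820 + 1/(Y(-218, -187) + k(7))) = sqrt(17820 + 1/(-15 - 9/(143 + 7))) = sqrt(17820 + 1/(-15 - 9/150)) = sqrt(17820 + 1/(-15 - 9*1/150)) = sqrt(17820 + 1/(-15 - 3/50)) = sqrt(17820 + 1/(-753/50)) = sqrt(17820 - 50/753) = sqrt(13418410/753) = sqrt(10104062730)/753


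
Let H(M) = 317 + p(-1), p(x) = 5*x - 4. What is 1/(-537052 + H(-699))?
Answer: -1/536744 ≈ -1.8631e-6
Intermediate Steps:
p(x) = -4 + 5*x
H(M) = 308 (H(M) = 317 + (-4 + 5*(-1)) = 317 + (-4 - 5) = 317 - 9 = 308)
1/(-537052 + H(-699)) = 1/(-537052 + 308) = 1/(-536744) = -1/536744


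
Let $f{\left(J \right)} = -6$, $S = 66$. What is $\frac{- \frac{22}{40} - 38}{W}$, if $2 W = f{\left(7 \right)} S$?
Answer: $\frac{257}{1320} \approx 0.1947$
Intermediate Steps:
$W = -198$ ($W = \frac{\left(-6\right) 66}{2} = \frac{1}{2} \left(-396\right) = -198$)
$\frac{- \frac{22}{40} - 38}{W} = \frac{- \frac{22}{40} - 38}{-198} = \left(\left(-22\right) \frac{1}{40} - 38\right) \left(- \frac{1}{198}\right) = \left(- \frac{11}{20} - 38\right) \left(- \frac{1}{198}\right) = \left(- \frac{771}{20}\right) \left(- \frac{1}{198}\right) = \frac{257}{1320}$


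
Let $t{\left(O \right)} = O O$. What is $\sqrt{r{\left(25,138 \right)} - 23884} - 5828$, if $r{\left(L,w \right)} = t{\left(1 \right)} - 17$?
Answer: $-5828 + 10 i \sqrt{239} \approx -5828.0 + 154.6 i$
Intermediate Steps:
$t{\left(O \right)} = O^{2}$
$r{\left(L,w \right)} = -16$ ($r{\left(L,w \right)} = 1^{2} - 17 = 1 - 17 = -16$)
$\sqrt{r{\left(25,138 \right)} - 23884} - 5828 = \sqrt{-16 - 23884} - 5828 = \sqrt{-23900} - 5828 = 10 i \sqrt{239} - 5828 = -5828 + 10 i \sqrt{239}$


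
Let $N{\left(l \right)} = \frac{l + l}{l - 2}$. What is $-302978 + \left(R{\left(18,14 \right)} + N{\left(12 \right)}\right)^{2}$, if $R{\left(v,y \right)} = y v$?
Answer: $- \frac{5956466}{25} \approx -2.3826 \cdot 10^{5}$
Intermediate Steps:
$R{\left(v,y \right)} = v y$
$N{\left(l \right)} = \frac{2 l}{-2 + l}$
$-302978 + \left(R{\left(18,14 \right)} + N{\left(12 \right)}\right)^{2} = -302978 + \left(18 \cdot 14 + 2 \cdot 12 \frac{1}{-2 + 12}\right)^{2} = -302978 + \left(252 + 2 \cdot 12 \cdot \frac{1}{10}\right)^{2} = -302978 + \left(252 + \frac{12}{5}\right)^{2} = -302978 + \left(\frac{1272}{5}\right)^{2} = -302978 + \frac{1617984}{25} = - \frac{5956466}{25}$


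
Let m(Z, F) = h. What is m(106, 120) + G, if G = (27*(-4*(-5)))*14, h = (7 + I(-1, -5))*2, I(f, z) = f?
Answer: 7572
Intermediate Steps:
h = 12 (h = (7 - 1)*2 = 6*2 = 12)
m(Z, F) = 12
G = 7560 (G = (27*20)*14 = 540*14 = 7560)
m(106, 120) + G = 12 + 7560 = 7572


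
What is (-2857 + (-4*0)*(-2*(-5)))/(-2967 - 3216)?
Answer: 2857/6183 ≈ 0.46207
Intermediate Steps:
(-2857 + (-4*0)*(-2*(-5)))/(-2967 - 3216) = (-2857 + 0*10)/(-6183) = (-2857 + 0)*(-1/6183) = -2857*(-1/6183) = 2857/6183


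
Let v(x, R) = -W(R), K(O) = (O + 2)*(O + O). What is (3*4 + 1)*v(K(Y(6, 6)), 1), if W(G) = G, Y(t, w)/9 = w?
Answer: -13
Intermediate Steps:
Y(t, w) = 9*w
K(O) = 2*O*(2 + O) (K(O) = (2 + O)*(2*O) = 2*O*(2 + O))
v(x, R) = -R
(3*4 + 1)*v(K(Y(6, 6)), 1) = (3*4 + 1)*(-1*1) = (12 + 1)*(-1) = 13*(-1) = -13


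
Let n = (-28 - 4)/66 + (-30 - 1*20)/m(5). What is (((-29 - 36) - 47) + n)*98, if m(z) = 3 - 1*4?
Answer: -202076/33 ≈ -6123.5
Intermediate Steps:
m(z) = -1 (m(z) = 3 - 4 = -1)
n = 1634/33 (n = (-28 - 4)/66 + (-30 - 1*20)/(-1) = -32*1/66 + (-30 - 20)*(-1) = -16/33 - 50*(-1) = -16/33 + 50 = 1634/33 ≈ 49.515)
(((-29 - 36) - 47) + n)*98 = (((-29 - 36) - 47) + 1634/33)*98 = ((-65 - 47) + 1634/33)*98 = (-112 + 1634/33)*98 = -2062/33*98 = -202076/33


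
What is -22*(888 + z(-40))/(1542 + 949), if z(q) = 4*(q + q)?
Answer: -12496/2491 ≈ -5.0165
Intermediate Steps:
z(q) = 8*q (z(q) = 4*(2*q) = 8*q)
-22*(888 + z(-40))/(1542 + 949) = -22*(888 + 8*(-40))/(1542 + 949) = -22*(888 - 320)/2491 = -12496/2491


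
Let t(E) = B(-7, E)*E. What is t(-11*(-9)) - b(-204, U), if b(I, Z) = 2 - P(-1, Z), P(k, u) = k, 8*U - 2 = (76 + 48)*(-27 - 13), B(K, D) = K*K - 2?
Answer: 4650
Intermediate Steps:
B(K, D) = -2 + K² (B(K, D) = K² - 2 = -2 + K²)
U = -2479/4 (U = ¼ + ((76 + 48)*(-27 - 13))/8 = ¼ + (124*(-40))/8 = ¼ + (⅛)*(-4960) = ¼ - 620 = -2479/4 ≈ -619.75)
b(I, Z) = 3 (b(I, Z) = 2 - 1*(-1) = 2 + 1 = 3)
t(E) = 47*E (t(E) = (-2 + (-7)²)*E = (-2 + 49)*E = 47*E)
t(-11*(-9)) - b(-204, U) = 47*(-11*(-9)) - 1*3 = 47*99 - 3 = 4653 - 3 = 4650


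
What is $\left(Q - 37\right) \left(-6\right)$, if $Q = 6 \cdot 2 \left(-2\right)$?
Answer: $366$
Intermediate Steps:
$Q = -24$ ($Q = 12 \left(-2\right) = -24$)
$\left(Q - 37\right) \left(-6\right) = \left(-24 - 37\right) \left(-6\right) = \left(-61\right) \left(-6\right) = 366$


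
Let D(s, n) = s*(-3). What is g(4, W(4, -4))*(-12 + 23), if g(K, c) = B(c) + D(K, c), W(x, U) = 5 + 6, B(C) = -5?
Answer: -187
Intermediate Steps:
D(s, n) = -3*s
W(x, U) = 11
g(K, c) = -5 - 3*K
g(4, W(4, -4))*(-12 + 23) = (-5 - 3*4)*(-12 + 23) = (-5 - 12)*11 = -17*11 = -187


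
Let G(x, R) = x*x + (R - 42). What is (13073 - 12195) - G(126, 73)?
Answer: -15029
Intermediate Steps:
G(x, R) = -42 + R + x² (G(x, R) = x² + (-42 + R) = -42 + R + x²)
(13073 - 12195) - G(126, 73) = (13073 - 12195) - (-42 + 73 + 126²) = 878 - (-42 + 73 + 15876) = 878 - 1*15907 = 878 - 15907 = -15029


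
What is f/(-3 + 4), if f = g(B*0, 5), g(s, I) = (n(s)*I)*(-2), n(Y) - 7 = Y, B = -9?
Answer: -70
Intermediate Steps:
n(Y) = 7 + Y
g(s, I) = -2*I*(7 + s) (g(s, I) = ((7 + s)*I)*(-2) = (I*(7 + s))*(-2) = -2*I*(7 + s))
f = -70 (f = -2*5*(7 - 9*0) = -2*5*(7 + 0) = -2*5*7 = -70)
f/(-3 + 4) = -70/(-3 + 4) = -70/1 = -70*1 = -70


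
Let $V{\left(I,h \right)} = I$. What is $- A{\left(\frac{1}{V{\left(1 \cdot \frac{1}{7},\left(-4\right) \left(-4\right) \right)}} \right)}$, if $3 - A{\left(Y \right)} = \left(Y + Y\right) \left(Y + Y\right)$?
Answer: $193$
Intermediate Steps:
$A{\left(Y \right)} = 3 - 4 Y^{2}$ ($A{\left(Y \right)} = 3 - \left(Y + Y\right) \left(Y + Y\right) = 3 - 2 Y 2 Y = 3 - 4 Y^{2}$)
$- A{\left(\frac{1}{V{\left(1 \cdot \frac{1}{7},\left(-4\right) \left(-4\right) \right)}} \right)} = - (3 - 4 \left(\frac{1}{1 \cdot \frac{1}{7}}\right)^{2}) = - (3 - 4 \left(\frac{1}{\frac{1}{7}}\right)^{2}) = - (3 - 4 \cdot 7^{2}) = - (3 - 196) = \left(-1\right) \left(-193\right) = 193$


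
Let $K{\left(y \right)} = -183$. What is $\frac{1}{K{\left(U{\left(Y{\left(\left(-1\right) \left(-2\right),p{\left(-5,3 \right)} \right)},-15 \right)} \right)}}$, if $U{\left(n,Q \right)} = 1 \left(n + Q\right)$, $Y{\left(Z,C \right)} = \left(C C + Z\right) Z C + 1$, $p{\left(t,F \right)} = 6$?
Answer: $- \frac{1}{183} \approx -0.0054645$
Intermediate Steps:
$Y{\left(Z,C \right)} = 1 + C Z \left(Z + C^{2}\right)$ ($Y{\left(Z,C \right)} = \left(C^{2} + Z\right) Z C + 1 = \left(Z + C^{2}\right) Z C + 1 = Z \left(Z + C^{2}\right) C + 1 = C Z \left(Z + C^{2}\right) + 1 = 1 + C Z \left(Z + C^{2}\right)$)
$U{\left(n,Q \right)} = Q + n$ ($U{\left(n,Q \right)} = 1 \left(Q + n\right) = Q + n$)
$\frac{1}{K{\left(U{\left(Y{\left(\left(-1\right) \left(-2\right),p{\left(-5,3 \right)} \right)},-15 \right)} \right)}} = \frac{1}{-183} = - \frac{1}{183}$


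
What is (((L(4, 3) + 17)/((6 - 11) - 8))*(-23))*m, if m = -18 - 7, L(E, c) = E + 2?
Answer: -13225/13 ≈ -1017.3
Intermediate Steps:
L(E, c) = 2 + E
m = -25
(((L(4, 3) + 17)/((6 - 11) - 8))*(-23))*m = ((((2 + 4) + 17)/((6 - 11) - 8))*(-23))*(-25) = (((6 + 17)/(-5 - 8))*(-23))*(-25) = ((23/(-13))*(-23))*(-25) = ((23*(-1/13))*(-23))*(-25) = -23/13*(-23)*(-25) = (529/13)*(-25) = -13225/13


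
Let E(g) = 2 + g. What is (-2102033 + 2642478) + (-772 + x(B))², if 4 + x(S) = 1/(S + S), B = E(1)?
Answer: 41125045/36 ≈ 1.1424e+6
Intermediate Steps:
B = 3 (B = 2 + 1 = 3)
x(S) = -4 + 1/(2*S) (x(S) = -4 + 1/(S + S) = -4 + 1/(2*S))
(-2102033 + 2642478) + (-772 + x(B))² = (-2102033 + 2642478) + (-772 + (-4 + (½)/3))² = 540445 + (-772 + (-4 + (½)*(⅓)))² = 540445 + (-772 + (-4 + ⅙))² = 540445 + (-772 - 23/6)² = 540445 + (-4655/6)² = 540445 + 21669025/36 = 41125045/36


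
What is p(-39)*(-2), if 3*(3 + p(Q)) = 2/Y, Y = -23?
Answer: 418/69 ≈ 6.0580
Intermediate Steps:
p(Q) = -209/69 (p(Q) = -3 + (2/(-23))/3 = -3 + (2*(-1/23))/3 = -3 + (⅓)*(-2/23) = -3 - 2/69 = -209/69)
p(-39)*(-2) = -209/69*(-2) = 418/69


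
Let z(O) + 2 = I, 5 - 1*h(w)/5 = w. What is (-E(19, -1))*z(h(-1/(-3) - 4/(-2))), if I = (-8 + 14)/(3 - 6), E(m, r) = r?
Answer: -4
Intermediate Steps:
I = -2 (I = 6/(-3) = 6*(-1/3) = -2)
h(w) = 25 - 5*w
z(O) = -4 (z(O) = -2 - 2 = -4)
(-E(19, -1))*z(h(-1/(-3) - 4/(-2))) = -1*(-1)*(-4) = 1*(-4) = -4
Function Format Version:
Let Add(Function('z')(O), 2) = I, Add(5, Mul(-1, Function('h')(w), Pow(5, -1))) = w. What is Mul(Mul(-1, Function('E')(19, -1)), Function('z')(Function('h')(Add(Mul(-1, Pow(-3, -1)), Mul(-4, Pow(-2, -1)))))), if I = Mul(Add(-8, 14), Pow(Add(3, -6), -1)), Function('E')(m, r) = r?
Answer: -4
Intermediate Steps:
I = -2 (I = Mul(6, Pow(-3, -1)) = Mul(6, Rational(-1, 3)) = -2)
Function('h')(w) = Add(25, Mul(-5, w))
Function('z')(O) = -4 (Function('z')(O) = Add(-2, -2) = -4)
Mul(Mul(-1, Function('E')(19, -1)), Function('z')(Function('h')(Add(Mul(-1, Pow(-3, -1)), Mul(-4, Pow(-2, -1)))))) = Mul(Mul(-1, -1), -4) = Mul(1, -4) = -4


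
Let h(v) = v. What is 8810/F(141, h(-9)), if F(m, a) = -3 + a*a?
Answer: 4405/39 ≈ 112.95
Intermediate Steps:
F(m, a) = -3 + a²
8810/F(141, h(-9)) = 8810/(-3 + (-9)²) = 8810/(-3 + 81) = 8810/78 = 8810*(1/78) = 4405/39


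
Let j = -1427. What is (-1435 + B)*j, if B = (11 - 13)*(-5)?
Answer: 2033475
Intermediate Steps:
B = 10 (B = -2*(-5) = 10)
(-1435 + B)*j = (-1435 + 10)*(-1427) = -1425*(-1427) = 2033475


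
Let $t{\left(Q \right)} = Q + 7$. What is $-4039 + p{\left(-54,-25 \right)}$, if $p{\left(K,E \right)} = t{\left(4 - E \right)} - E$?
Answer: $-3978$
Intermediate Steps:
$t{\left(Q \right)} = 7 + Q$
$p{\left(K,E \right)} = 11 - 2 E$ ($p{\left(K,E \right)} = \left(7 - \left(-4 + E\right)\right) - E = \left(11 - E\right) - E = 11 - 2 E$)
$-4039 + p{\left(-54,-25 \right)} = -4039 + \left(11 - -50\right) = -4039 + \left(11 + 50\right) = -4039 + 61 = -3978$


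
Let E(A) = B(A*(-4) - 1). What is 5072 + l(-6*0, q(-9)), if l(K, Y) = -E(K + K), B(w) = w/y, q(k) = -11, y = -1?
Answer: 5071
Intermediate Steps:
B(w) = -w (B(w) = w/(-1) = w*(-1) = -w)
E(A) = 1 + 4*A (E(A) = -(A*(-4) - 1) = -(-4*A - 1) = -(-1 - 4*A) = 1 + 4*A)
l(K, Y) = -1 - 8*K (l(K, Y) = -(1 + 4*(K + K)) = -(1 + 4*(2*K)) = -(1 + 8*K) = -1 - 8*K)
5072 + l(-6*0, q(-9)) = 5072 + (-1 - (-48)*0) = 5072 + (-1 - 8*0) = 5072 + (-1 + 0) = 5072 - 1 = 5071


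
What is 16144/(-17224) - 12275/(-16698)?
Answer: -7268489/35950794 ≈ -0.20218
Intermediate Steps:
16144/(-17224) - 12275/(-16698) = 16144*(-1/17224) - 12275*(-1/16698) = -2018/2153 + 12275/16698 = -7268489/35950794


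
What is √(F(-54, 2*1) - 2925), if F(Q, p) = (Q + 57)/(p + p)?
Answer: I*√11697/2 ≈ 54.076*I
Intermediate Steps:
F(Q, p) = (57 + Q)/(2*p) (F(Q, p) = (57 + Q)/((2*p)) = (57 + Q)*(1/(2*p)) = (57 + Q)/(2*p))
√(F(-54, 2*1) - 2925) = √((57 - 54)/(2*((2*1))) - 2925) = √((½)*3/2 - 2925) = √((½)*(½)*3 - 2925) = √(¾ - 2925) = √(-11697/4) = I*√11697/2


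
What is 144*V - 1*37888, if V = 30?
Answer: -33568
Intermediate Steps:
144*V - 1*37888 = 144*30 - 1*37888 = 4320 - 37888 = -33568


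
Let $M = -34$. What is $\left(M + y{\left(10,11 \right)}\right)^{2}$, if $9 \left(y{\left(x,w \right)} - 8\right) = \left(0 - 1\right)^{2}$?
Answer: $\frac{54289}{81} \approx 670.23$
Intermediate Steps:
$y{\left(x,w \right)} = \frac{73}{9}$ ($y{\left(x,w \right)} = 8 + \frac{\left(0 - 1\right)^{2}}{9} = 8 + \frac{\left(-1\right)^{2}}{9} = 8 + \frac{1}{9} \cdot 1 = 8 + \frac{1}{9} = \frac{73}{9}$)
$\left(M + y{\left(10,11 \right)}\right)^{2} = \left(-34 + \frac{73}{9}\right)^{2} = \left(- \frac{233}{9}\right)^{2} = \frac{54289}{81}$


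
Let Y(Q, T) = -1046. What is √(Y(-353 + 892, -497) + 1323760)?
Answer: √1322714 ≈ 1150.1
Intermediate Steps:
√(Y(-353 + 892, -497) + 1323760) = √(-1046 + 1323760) = √1322714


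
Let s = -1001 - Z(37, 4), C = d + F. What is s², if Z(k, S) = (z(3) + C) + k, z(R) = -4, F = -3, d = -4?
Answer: 1054729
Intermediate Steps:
C = -7 (C = -4 - 3 = -7)
Z(k, S) = -11 + k (Z(k, S) = (-4 - 7) + k = -11 + k)
s = -1027 (s = -1001 - (-11 + 37) = -1001 - 1*26 = -1001 - 26 = -1027)
s² = (-1027)² = 1054729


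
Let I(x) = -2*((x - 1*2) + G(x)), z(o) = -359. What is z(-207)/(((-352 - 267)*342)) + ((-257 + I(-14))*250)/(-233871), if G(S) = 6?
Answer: 221527477/868596894 ≈ 0.25504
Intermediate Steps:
I(x) = -8 - 2*x (I(x) = -2*((x - 1*2) + 6) = -2*((x - 2) + 6) = -2*((-2 + x) + 6) = -2*(4 + x) = -8 - 2*x)
z(-207)/(((-352 - 267)*342)) + ((-257 + I(-14))*250)/(-233871) = -359*1/(342*(-352 - 267)) + ((-257 + (-8 - 2*(-14)))*250)/(-233871) = -359/((-619*342)) + ((-257 + (-8 + 28))*250)*(-1/233871) = -359/(-211698) + ((-257 + 20)*250)*(-1/233871) = -359*(-1/211698) - 237*250*(-1/233871) = 359/211698 - 59250*(-1/233871) = 359/211698 + 19750/77957 = 221527477/868596894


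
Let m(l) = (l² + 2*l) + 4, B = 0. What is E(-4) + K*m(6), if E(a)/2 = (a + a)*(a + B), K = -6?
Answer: -248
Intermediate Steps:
m(l) = 4 + l² + 2*l
E(a) = 4*a² (E(a) = 2*((a + a)*(a + 0)) = 2*((2*a)*a) = 2*(2*a²) = 4*a²)
E(-4) + K*m(6) = 4*(-4)² - 6*(4 + 6² + 2*6) = 4*16 - 6*(4 + 36 + 12) = 64 - 6*52 = 64 - 312 = -248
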